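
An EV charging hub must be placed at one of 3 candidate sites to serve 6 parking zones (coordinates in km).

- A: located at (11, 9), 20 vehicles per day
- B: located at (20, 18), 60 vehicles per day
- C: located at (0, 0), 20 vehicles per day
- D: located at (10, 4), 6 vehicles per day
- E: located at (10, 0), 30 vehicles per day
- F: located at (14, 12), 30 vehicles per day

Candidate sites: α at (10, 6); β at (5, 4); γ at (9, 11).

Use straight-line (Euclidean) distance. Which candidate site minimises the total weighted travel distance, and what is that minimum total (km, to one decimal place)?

Total weighted distance at each candidate:
  α (10, 6): total = 1642.0
  β (5, 4): total = 2098.7
  γ (9, 11): total = 1649.9
Minimum is at α with total 1642.0 km.

α, total 1642.0 km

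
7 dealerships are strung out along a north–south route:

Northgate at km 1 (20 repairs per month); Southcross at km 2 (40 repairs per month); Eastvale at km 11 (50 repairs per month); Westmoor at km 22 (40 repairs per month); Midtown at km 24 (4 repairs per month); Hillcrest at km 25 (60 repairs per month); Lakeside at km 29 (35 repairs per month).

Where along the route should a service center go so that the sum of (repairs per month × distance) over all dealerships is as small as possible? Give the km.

For a sum of weighted absolute distances on a line, the optimum is the weighted median (not the mean). Total weight W = 249; half-weight = 124.5.
Sort by position and accumulate weight:
  km 1 (Northgate, w=20) → cum 20
  km 2 (Southcross, w=40) → cum 60
  km 11 (Eastvale, w=50) → cum 110
  km 22 (Westmoor, w=40) → cum 150  ≥ 124.5 → median here
  km 24 (Midtown, w=4) → cum 154
  km 25 (Hillcrest, w=60) → cum 214
  km 29 (Lakeside, w=35) → cum 249
Optimal location: km 22.

x = 22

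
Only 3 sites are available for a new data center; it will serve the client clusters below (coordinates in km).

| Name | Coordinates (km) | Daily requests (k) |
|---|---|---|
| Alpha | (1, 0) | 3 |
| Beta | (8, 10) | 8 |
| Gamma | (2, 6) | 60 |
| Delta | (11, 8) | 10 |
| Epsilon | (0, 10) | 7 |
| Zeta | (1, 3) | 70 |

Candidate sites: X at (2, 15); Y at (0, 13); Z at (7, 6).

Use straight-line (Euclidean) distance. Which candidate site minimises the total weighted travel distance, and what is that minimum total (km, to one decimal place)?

Total weighted distance at each candidate:
  X (2, 15): total = 1642.2
  Y (0, 13): total = 1389.6
  Z (7, 6): total = 929.2
Minimum is at Z with total 929.2 km.

Z, total 929.2 km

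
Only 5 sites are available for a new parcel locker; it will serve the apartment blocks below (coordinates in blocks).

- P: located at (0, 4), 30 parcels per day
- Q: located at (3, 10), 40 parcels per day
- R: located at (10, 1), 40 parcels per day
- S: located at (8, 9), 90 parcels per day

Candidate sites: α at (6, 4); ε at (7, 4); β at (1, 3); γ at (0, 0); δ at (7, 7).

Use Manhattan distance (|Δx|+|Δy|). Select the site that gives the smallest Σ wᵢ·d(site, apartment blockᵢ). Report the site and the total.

Total weighted distance at each candidate:
  α (6, 4): total = 1450
  ε (7, 4): total = 1390
  β (1, 3): total = 2030
  γ (0, 0): total = 2610
  δ (7, 7): total = 1210
Minimum is at δ with total 1210 blocks.

δ, total 1210 blocks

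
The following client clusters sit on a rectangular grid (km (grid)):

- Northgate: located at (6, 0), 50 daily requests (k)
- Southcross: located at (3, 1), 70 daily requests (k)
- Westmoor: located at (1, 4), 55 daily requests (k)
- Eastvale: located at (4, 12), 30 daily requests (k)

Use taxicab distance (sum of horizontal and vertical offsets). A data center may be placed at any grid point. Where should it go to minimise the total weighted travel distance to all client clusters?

(3, 1)

Manhattan distance separates: Σwᵢ(|x−xᵢ|+|y−yᵢ|) = Σwᵢ|x−xᵢ| + Σwᵢ|y−yᵢ|, so x and y are optimised independently as 1-D weighted medians.
Total weight W = 205; half = 102.5.
x-coordinate, sorted with cumulative weight:
  x=1 (Westmoor, w=55) cum 55
  x=3 (Southcross, w=70) cum 125  ← median
  x=4 (Eastvale, w=30) cum 155
  x=6 (Northgate, w=50) cum 205
⇒ x* = 3
y-coordinate, sorted with cumulative weight:
  y=0 (Northgate, w=50) cum 50
  y=1 (Southcross, w=70) cum 120  ← median
  y=4 (Westmoor, w=55) cum 175
  y=12 (Eastvale, w=30) cum 205
⇒ y* = 1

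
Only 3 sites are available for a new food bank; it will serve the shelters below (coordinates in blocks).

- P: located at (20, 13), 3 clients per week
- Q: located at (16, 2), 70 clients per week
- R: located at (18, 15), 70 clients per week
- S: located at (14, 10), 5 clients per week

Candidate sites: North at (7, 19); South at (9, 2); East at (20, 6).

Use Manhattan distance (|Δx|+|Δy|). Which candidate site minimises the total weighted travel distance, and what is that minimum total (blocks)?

East, total 1401 blocks

Total weighted distance at each candidate:
  North (7, 19): total = 3007
  South (9, 2): total = 2161
  East (20, 6): total = 1401
Minimum is at East with total 1401 blocks.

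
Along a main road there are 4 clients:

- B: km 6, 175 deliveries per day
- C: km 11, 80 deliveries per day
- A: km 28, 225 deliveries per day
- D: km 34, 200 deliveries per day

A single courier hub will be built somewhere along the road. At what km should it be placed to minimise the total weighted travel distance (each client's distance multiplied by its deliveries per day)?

x = 28

For a sum of weighted absolute distances on a line, the optimum is the weighted median (not the mean). Total weight W = 680; half-weight = 340.
Sort by position and accumulate weight:
  km 6 (B, w=175) → cum 175
  km 11 (C, w=80) → cum 255
  km 28 (A, w=225) → cum 480  ≥ 340 → median here
  km 34 (D, w=200) → cum 680
Optimal location: km 28.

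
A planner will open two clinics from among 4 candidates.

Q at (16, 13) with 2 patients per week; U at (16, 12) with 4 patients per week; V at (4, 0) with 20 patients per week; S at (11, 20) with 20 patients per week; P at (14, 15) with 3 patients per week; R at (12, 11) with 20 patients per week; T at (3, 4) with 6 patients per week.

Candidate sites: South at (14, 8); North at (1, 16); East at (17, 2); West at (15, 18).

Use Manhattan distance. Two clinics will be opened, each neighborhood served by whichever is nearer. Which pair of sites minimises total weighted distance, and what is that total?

Evaluate every pair (each demand assigned to the nearer of the two):
  {South, West}: total = 718
  {East, West}: total = 768
  {North, West}: total = 836
  {South, East}: total = 849
  {South, North}: total = 883
  {North, East}: total = 1054
Best pair: {South, West} with total 718.

{South, West}, total 718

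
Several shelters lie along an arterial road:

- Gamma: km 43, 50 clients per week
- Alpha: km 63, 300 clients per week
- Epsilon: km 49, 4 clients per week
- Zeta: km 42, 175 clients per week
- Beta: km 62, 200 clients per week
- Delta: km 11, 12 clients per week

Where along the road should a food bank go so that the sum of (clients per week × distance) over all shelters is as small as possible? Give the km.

For a sum of weighted absolute distances on a line, the optimum is the weighted median (not the mean). Total weight W = 741; half-weight = 370.5.
Sort by position and accumulate weight:
  km 11 (Delta, w=12) → cum 12
  km 42 (Zeta, w=175) → cum 187
  km 43 (Gamma, w=50) → cum 237
  km 49 (Epsilon, w=4) → cum 241
  km 62 (Beta, w=200) → cum 441  ≥ 370.5 → median here
  km 63 (Alpha, w=300) → cum 741
Optimal location: km 62.

x = 62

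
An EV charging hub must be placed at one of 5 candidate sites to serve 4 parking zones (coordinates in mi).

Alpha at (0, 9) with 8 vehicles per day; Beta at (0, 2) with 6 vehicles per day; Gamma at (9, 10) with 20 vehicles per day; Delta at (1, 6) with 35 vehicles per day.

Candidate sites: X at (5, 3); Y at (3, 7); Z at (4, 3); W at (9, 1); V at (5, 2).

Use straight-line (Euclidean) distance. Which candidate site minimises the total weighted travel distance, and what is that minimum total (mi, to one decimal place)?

Total weighted distance at each candidate:
  X (5, 3): total = 429.3
  Y (3, 7): total = 276.3
  Z (4, 3): total = 403.0
  W (9, 1): total = 660.9
  V (5, 2): total = 475.7
Minimum is at Y with total 276.3 mi.

Y, total 276.3 mi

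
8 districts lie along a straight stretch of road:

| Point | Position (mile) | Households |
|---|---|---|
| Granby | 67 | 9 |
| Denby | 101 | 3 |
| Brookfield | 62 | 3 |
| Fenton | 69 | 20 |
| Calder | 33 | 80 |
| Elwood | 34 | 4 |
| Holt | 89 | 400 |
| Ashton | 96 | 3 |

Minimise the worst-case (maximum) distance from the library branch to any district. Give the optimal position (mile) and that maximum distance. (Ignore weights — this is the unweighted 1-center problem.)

The 1-center on a line is the midpoint of the two extreme points: leftmost at 33, rightmost at 101.
Optimal location = (33 + 101)/2 = 67; maximum distance = (101 − 33)/2 = 34.

location 67, max distance 34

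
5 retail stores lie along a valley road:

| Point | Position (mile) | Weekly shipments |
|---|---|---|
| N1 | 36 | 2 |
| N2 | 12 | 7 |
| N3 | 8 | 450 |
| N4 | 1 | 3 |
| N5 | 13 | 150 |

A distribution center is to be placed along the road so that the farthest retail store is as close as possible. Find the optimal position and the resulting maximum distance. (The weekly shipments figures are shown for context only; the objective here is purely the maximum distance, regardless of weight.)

location 18.5, max distance 17.5

The 1-center on a line is the midpoint of the two extreme points: leftmost at 1, rightmost at 36.
Optimal location = (1 + 36)/2 = 18.5; maximum distance = (36 − 1)/2 = 17.5.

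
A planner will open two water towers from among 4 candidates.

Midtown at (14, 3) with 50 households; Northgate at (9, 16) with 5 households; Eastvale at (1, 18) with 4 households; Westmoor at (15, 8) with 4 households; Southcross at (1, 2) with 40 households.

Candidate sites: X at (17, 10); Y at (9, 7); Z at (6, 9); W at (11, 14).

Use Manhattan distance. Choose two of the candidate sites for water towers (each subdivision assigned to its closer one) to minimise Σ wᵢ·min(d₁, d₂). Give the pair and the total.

Evaluate every pair (each demand assigned to the nearer of the two):
  {Y, Z}: total = 1059
  {Y, W}: total = 1074
  {X, Z}: total = 1102
  {X, Y}: total = 1107
  {Z, W}: total = 1296
  {X, W}: total = 1472
Best pair: {Y, Z} with total 1059.

{Y, Z}, total 1059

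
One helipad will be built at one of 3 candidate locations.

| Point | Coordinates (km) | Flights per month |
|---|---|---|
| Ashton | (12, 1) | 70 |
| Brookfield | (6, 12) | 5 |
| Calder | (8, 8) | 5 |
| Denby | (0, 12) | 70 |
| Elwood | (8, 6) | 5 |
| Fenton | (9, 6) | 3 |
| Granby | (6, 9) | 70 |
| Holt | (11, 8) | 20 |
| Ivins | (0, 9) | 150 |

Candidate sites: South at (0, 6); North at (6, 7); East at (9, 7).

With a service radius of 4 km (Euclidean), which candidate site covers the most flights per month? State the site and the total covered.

South, covering 150

Coverage radius r = 4 km; a point is covered iff (Δx)²+(Δy)² ≤ 4² = 16.
  South (0, 6): covers {Ivins} → 150
  North (6, 7): covers {Calder, Elwood, Fenton, Granby} → 83
  East (9, 7): covers {Calder, Elwood, Fenton, Granby, Holt} → 103
Maximum coverage at South: 150 flights per month.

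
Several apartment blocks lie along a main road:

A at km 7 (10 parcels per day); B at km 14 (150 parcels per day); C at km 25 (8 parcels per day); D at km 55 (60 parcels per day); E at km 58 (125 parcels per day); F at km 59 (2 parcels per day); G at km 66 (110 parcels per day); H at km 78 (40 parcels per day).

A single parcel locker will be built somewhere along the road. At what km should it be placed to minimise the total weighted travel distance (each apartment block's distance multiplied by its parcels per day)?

x = 58

For a sum of weighted absolute distances on a line, the optimum is the weighted median (not the mean). Total weight W = 505; half-weight = 252.5.
Sort by position and accumulate weight:
  km 7 (A, w=10) → cum 10
  km 14 (B, w=150) → cum 160
  km 25 (C, w=8) → cum 168
  km 55 (D, w=60) → cum 228
  km 58 (E, w=125) → cum 353  ≥ 252.5 → median here
  km 59 (F, w=2) → cum 355
  km 66 (G, w=110) → cum 465
  km 78 (H, w=40) → cum 505
Optimal location: km 58.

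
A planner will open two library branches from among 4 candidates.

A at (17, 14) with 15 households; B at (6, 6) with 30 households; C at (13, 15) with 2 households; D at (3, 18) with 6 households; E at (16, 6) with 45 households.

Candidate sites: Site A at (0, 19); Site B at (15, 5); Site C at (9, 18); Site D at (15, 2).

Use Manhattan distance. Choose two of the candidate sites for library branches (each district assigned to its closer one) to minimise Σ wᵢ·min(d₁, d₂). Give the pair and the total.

Evaluate every pair (each demand assigned to the nearer of the two):
  {Site A, Site B}: total = 603
  {Site B, Site C}: total = 605
  {Site B, Site D}: total = 729
  {Site C, Site D}: total = 845
  {Site A, Site D}: total = 879
  {Site A, Site C}: total = 1523
Best pair: {Site A, Site B} with total 603.

{Site A, Site B}, total 603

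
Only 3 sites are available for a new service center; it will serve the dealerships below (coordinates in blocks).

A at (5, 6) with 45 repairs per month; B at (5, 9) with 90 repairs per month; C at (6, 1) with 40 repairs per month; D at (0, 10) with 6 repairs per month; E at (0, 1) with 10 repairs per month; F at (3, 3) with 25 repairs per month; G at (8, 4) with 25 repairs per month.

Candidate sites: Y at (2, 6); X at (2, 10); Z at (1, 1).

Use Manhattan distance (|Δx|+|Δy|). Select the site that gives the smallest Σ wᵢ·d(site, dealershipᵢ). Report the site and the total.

Total weighted distance at each candidate:
  Y (2, 6): total = 1441
  X (2, 10): total = 1817
  Z (1, 1): total = 2105
Minimum is at Y with total 1441 blocks.

Y, total 1441 blocks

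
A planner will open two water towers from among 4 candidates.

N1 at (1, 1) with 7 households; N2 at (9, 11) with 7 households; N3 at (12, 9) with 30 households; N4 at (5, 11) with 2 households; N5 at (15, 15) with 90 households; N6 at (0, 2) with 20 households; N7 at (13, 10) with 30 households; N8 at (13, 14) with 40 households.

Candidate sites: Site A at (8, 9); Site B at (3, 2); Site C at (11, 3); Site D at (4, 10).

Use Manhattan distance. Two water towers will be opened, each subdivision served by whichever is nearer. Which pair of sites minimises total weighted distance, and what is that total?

Evaluate every pair (each demand assigned to the nearer of the two):
  {Site A, Site B}: total = 1982
  {Site A, Site D}: total = 2219
  {Site A, Site C}: total = 2225
  {Site B, Site C}: total = 2613
  {Site B, Site D}: total = 2627
  {Site C, Site D}: total = 2810
Best pair: {Site A, Site B} with total 1982.

{Site A, Site B}, total 1982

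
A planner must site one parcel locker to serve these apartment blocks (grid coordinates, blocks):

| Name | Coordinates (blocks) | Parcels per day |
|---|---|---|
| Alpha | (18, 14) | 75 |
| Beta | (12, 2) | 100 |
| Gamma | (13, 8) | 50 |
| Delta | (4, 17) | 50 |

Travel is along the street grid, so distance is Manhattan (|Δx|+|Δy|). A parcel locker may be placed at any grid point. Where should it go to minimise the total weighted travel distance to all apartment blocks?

(12, 8)

Manhattan distance separates: Σwᵢ(|x−xᵢ|+|y−yᵢ|) = Σwᵢ|x−xᵢ| + Σwᵢ|y−yᵢ|, so x and y are optimised independently as 1-D weighted medians.
Total weight W = 275; half = 137.5.
x-coordinate, sorted with cumulative weight:
  x=4 (Delta, w=50) cum 50
  x=12 (Beta, w=100) cum 150  ← median
  x=13 (Gamma, w=50) cum 200
  x=18 (Alpha, w=75) cum 275
⇒ x* = 12
y-coordinate, sorted with cumulative weight:
  y=2 (Beta, w=100) cum 100
  y=8 (Gamma, w=50) cum 150  ← median
  y=14 (Alpha, w=75) cum 225
  y=17 (Delta, w=50) cum 275
⇒ y* = 8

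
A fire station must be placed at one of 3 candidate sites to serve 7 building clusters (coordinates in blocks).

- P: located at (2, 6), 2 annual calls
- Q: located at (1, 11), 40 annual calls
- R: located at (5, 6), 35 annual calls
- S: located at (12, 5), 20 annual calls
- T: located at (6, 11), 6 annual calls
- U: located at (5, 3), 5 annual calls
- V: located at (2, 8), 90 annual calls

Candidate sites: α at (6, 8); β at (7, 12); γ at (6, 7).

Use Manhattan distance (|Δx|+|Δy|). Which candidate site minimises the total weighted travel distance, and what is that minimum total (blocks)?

α, total 1025 blocks

Total weighted distance at each candidate:
  α (6, 8): total = 1025
  β (7, 12): total = 1699
  γ (6, 7): total = 1099
Minimum is at α with total 1025 blocks.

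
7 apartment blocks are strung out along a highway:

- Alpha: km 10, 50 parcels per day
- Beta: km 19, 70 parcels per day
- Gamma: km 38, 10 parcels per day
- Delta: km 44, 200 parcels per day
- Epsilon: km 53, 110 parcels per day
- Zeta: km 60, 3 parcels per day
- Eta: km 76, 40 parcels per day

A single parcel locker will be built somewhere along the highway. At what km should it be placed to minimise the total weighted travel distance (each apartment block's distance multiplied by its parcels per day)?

For a sum of weighted absolute distances on a line, the optimum is the weighted median (not the mean). Total weight W = 483; half-weight = 241.5.
Sort by position and accumulate weight:
  km 10 (Alpha, w=50) → cum 50
  km 19 (Beta, w=70) → cum 120
  km 38 (Gamma, w=10) → cum 130
  km 44 (Delta, w=200) → cum 330  ≥ 241.5 → median here
  km 53 (Epsilon, w=110) → cum 440
  km 60 (Zeta, w=3) → cum 443
  km 76 (Eta, w=40) → cum 483
Optimal location: km 44.

x = 44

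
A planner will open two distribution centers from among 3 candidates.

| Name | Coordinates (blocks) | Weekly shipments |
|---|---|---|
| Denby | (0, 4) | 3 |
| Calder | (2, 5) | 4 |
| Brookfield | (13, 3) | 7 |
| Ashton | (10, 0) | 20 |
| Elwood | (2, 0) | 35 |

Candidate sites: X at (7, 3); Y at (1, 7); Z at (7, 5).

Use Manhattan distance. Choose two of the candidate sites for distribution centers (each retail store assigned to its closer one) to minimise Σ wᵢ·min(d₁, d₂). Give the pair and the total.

Evaluate every pair (each demand assigned to the nearer of the two):
  {X, Y}: total = 466
  {X, Z}: total = 486
  {Y, Z}: total = 520
Best pair: {X, Y} with total 466.

{X, Y}, total 466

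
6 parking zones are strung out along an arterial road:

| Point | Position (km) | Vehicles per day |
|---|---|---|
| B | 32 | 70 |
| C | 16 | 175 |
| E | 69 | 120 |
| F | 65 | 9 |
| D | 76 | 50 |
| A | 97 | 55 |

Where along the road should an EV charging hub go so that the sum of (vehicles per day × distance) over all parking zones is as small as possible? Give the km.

For a sum of weighted absolute distances on a line, the optimum is the weighted median (not the mean). Total weight W = 479; half-weight = 239.5.
Sort by position and accumulate weight:
  km 16 (C, w=175) → cum 175
  km 32 (B, w=70) → cum 245  ≥ 239.5 → median here
  km 65 (F, w=9) → cum 254
  km 69 (E, w=120) → cum 374
  km 76 (D, w=50) → cum 424
  km 97 (A, w=55) → cum 479
Optimal location: km 32.

x = 32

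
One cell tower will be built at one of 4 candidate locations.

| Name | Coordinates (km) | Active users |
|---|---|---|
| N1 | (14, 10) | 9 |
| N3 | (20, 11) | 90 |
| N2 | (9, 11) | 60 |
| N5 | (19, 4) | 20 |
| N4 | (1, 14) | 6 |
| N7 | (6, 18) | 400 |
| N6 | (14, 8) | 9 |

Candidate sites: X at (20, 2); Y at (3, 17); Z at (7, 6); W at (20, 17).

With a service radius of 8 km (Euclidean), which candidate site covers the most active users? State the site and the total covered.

Y, covering 406

Coverage radius r = 8 km; a point is covered iff (Δx)²+(Δy)² ≤ 8² = 64.
  X (20, 2): covers {N5} → 20
  Y (3, 17): covers {N4, N7} → 406
  Z (7, 6): covers {N2, N6} → 69
  W (20, 17): covers {N3} → 90
Maximum coverage at Y: 406 active users.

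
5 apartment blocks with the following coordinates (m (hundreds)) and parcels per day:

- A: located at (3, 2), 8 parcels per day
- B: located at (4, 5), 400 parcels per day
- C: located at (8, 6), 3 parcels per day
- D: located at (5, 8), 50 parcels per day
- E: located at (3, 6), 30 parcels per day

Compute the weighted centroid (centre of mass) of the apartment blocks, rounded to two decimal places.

The minimiser of Σwᵢ‖p−pᵢ‖² is the weighted centroid p* = (Σwᵢpᵢ)/(Σwᵢ).
Σwᵢ = 491.
Σwᵢxᵢ = 8·3 + 400·4 + 3·8 + 50·5 + 30·3 = 1988.
Σwᵢyᵢ = 8·2 + 400·5 + 3·6 + 50·8 + 30·6 = 2614.
x* = 1988/491 = 4.05, y* = 2614/491 = 5.32.

(4.05, 5.32)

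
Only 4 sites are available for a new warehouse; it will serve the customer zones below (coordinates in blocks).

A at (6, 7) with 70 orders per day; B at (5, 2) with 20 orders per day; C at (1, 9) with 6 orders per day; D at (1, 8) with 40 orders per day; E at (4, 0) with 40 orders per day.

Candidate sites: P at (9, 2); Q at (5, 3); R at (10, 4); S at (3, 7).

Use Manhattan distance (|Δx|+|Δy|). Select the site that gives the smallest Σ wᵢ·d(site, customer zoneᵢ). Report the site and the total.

S, total 814 blocks

Total weighted distance at each candidate:
  P (9, 2): total = 1570
  Q (5, 3): total = 950
  R (10, 4): total = 1634
  S (3, 7): total = 814
Minimum is at S with total 814 blocks.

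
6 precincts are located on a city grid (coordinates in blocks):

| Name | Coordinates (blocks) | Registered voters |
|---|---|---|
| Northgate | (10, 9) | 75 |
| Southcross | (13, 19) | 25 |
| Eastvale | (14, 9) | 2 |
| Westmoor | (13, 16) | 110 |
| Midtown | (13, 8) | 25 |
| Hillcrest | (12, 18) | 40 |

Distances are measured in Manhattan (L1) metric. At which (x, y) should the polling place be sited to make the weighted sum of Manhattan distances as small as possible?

(13, 16)

Manhattan distance separates: Σwᵢ(|x−xᵢ|+|y−yᵢ|) = Σwᵢ|x−xᵢ| + Σwᵢ|y−yᵢ|, so x and y are optimised independently as 1-D weighted medians.
Total weight W = 277; half = 138.5.
x-coordinate, sorted with cumulative weight:
  x=10 (Northgate, w=75) cum 75
  x=12 (Hillcrest, w=40) cum 115
  x=13 (Southcross, w=25) cum 140  ← median
  x=13 (Westmoor, w=110) cum 250
  x=13 (Midtown, w=25) cum 275
  x=14 (Eastvale, w=2) cum 277
⇒ x* = 13
y-coordinate, sorted with cumulative weight:
  y=8 (Midtown, w=25) cum 25
  y=9 (Northgate, w=75) cum 100
  y=9 (Eastvale, w=2) cum 102
  y=16 (Westmoor, w=110) cum 212  ← median
  y=18 (Hillcrest, w=40) cum 252
  y=19 (Southcross, w=25) cum 277
⇒ y* = 16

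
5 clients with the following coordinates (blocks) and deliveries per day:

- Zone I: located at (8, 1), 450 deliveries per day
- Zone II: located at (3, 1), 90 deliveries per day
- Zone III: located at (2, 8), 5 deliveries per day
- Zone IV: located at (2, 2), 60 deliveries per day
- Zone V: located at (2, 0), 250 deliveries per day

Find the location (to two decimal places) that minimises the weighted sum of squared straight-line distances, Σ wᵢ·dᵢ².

The minimiser of Σwᵢ‖p−pᵢ‖² is the weighted centroid p* = (Σwᵢpᵢ)/(Σwᵢ).
Σwᵢ = 855.
Σwᵢxᵢ = 450·8 + 90·3 + 5·2 + 60·2 + 250·2 = 4500.
Σwᵢyᵢ = 450·1 + 90·1 + 5·8 + 60·2 + 250·0 = 700.
x* = 4500/855 = 5.26, y* = 700/855 = 0.82.

(5.26, 0.82)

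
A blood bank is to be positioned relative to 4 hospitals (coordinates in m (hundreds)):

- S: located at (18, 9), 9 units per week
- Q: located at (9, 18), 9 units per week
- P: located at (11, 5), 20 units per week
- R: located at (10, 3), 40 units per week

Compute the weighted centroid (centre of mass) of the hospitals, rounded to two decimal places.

(11.06, 5.94)

The minimiser of Σwᵢ‖p−pᵢ‖² is the weighted centroid p* = (Σwᵢpᵢ)/(Σwᵢ).
Σwᵢ = 78.
Σwᵢxᵢ = 9·18 + 9·9 + 20·11 + 40·10 = 863.
Σwᵢyᵢ = 9·9 + 9·18 + 20·5 + 40·3 = 463.
x* = 863/78 = 11.06, y* = 463/78 = 5.94.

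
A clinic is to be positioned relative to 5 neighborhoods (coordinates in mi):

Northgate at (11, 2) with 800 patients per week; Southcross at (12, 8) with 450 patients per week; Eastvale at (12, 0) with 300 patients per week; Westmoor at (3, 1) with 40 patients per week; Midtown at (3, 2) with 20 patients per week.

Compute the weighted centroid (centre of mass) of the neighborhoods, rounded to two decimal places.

(11.17, 3.28)

The minimiser of Σwᵢ‖p−pᵢ‖² is the weighted centroid p* = (Σwᵢpᵢ)/(Σwᵢ).
Σwᵢ = 1610.
Σwᵢxᵢ = 800·11 + 450·12 + 300·12 + 40·3 + 20·3 = 17980.
Σwᵢyᵢ = 800·2 + 450·8 + 300·0 + 40·1 + 20·2 = 5280.
x* = 17980/1610 = 11.17, y* = 5280/1610 = 3.28.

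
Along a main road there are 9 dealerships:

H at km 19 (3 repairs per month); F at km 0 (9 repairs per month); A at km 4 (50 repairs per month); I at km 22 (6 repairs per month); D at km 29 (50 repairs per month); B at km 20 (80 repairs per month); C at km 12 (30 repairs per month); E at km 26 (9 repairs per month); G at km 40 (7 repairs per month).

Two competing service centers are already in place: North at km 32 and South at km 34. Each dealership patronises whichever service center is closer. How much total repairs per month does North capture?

The indifferent point is the midpoint (32+34)/2 = 33; dealerships left of it (closer to North at 32) go to North, those right go to South.
  F at 0 (w=9) → North
  A at 4 (w=50) → North
  C at 12 (w=30) → North
  H at 19 (w=3) → North
  B at 20 (w=80) → North
  I at 22 (w=6) → North
  E at 26 (w=9) → North
  D at 29 (w=50) → North
  G at 40 (w=7) → South
North captures 237; South captures 7.

237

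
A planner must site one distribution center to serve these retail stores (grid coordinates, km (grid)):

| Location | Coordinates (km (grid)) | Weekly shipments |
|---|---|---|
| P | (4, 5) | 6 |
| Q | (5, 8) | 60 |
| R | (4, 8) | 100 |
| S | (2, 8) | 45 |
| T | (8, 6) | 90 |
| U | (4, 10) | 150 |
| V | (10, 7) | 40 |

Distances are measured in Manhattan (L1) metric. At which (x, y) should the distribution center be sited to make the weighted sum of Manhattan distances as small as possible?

(4, 8)

Manhattan distance separates: Σwᵢ(|x−xᵢ|+|y−yᵢ|) = Σwᵢ|x−xᵢ| + Σwᵢ|y−yᵢ|, so x and y are optimised independently as 1-D weighted medians.
Total weight W = 491; half = 245.5.
x-coordinate, sorted with cumulative weight:
  x=2 (S, w=45) cum 45
  x=4 (P, w=6) cum 51
  x=4 (R, w=100) cum 151
  x=4 (U, w=150) cum 301  ← median
  x=5 (Q, w=60) cum 361
  x=8 (T, w=90) cum 451
  x=10 (V, w=40) cum 491
⇒ x* = 4
y-coordinate, sorted with cumulative weight:
  y=5 (P, w=6) cum 6
  y=6 (T, w=90) cum 96
  y=7 (V, w=40) cum 136
  y=8 (Q, w=60) cum 196
  y=8 (R, w=100) cum 296  ← median
  y=8 (S, w=45) cum 341
  y=10 (U, w=150) cum 491
⇒ y* = 8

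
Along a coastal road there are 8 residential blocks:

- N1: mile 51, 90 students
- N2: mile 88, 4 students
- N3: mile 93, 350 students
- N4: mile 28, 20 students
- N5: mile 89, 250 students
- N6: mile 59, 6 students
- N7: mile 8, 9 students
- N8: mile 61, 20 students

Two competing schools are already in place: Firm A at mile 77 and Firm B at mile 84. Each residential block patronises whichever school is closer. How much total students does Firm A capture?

The indifferent point is the midpoint (77+84)/2 = 80.5; residential blocks left of it (closer to Firm A at 77) go to Firm A, those right go to Firm B.
  N7 at 8 (w=9) → Firm A
  N4 at 28 (w=20) → Firm A
  N1 at 51 (w=90) → Firm A
  N6 at 59 (w=6) → Firm A
  N8 at 61 (w=20) → Firm A
  N2 at 88 (w=4) → Firm B
  N5 at 89 (w=250) → Firm B
  N3 at 93 (w=350) → Firm B
Firm A captures 145; Firm B captures 604.

145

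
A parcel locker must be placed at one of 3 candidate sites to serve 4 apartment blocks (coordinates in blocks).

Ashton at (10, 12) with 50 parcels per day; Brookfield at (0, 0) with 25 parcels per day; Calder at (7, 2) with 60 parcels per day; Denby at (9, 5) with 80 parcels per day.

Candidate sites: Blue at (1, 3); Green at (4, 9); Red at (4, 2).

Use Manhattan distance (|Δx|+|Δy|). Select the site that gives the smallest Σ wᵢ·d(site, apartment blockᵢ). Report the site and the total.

Total weighted distance at each candidate:
  Blue (1, 3): total = 2220
  Green (4, 9): total = 2095
  Red (4, 2): total = 1770
Minimum is at Red with total 1770 blocks.

Red, total 1770 blocks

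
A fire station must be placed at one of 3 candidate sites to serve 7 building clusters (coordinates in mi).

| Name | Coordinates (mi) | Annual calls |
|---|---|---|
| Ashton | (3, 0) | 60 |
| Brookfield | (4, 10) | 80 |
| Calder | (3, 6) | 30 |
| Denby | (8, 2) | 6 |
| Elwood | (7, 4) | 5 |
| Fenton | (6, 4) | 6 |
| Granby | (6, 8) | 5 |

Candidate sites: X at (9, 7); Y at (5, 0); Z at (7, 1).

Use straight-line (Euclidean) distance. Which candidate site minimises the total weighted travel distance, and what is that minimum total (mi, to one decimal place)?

Total weighted distance at each candidate:
  X (9, 7): total = 1292.0
  Y (5, 0): total = 1222.8
  Z (7, 1): total = 1276.2
Minimum is at Y with total 1222.8 mi.

Y, total 1222.8 mi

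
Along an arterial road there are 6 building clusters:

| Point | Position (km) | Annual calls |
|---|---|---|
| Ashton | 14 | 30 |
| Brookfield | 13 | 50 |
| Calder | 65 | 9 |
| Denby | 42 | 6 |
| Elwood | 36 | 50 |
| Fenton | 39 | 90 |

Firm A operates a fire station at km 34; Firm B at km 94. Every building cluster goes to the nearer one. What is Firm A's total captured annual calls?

The indifferent point is the midpoint (34+94)/2 = 64; building clusters left of it (closer to Firm A at 34) go to Firm A, those right go to Firm B.
  Brookfield at 13 (w=50) → Firm A
  Ashton at 14 (w=30) → Firm A
  Elwood at 36 (w=50) → Firm A
  Fenton at 39 (w=90) → Firm A
  Denby at 42 (w=6) → Firm A
  Calder at 65 (w=9) → Firm B
Firm A captures 226; Firm B captures 9.

226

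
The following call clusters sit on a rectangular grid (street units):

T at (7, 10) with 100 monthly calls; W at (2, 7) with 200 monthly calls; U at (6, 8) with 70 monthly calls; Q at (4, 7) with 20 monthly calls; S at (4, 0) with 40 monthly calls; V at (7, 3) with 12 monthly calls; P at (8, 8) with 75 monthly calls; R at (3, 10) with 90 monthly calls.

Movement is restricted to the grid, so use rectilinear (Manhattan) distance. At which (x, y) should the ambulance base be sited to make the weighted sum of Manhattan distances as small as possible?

Manhattan distance separates: Σwᵢ(|x−xᵢ|+|y−yᵢ|) = Σwᵢ|x−xᵢ| + Σwᵢ|y−yᵢ|, so x and y are optimised independently as 1-D weighted medians.
Total weight W = 607; half = 303.5.
x-coordinate, sorted with cumulative weight:
  x=2 (W, w=200) cum 200
  x=3 (R, w=90) cum 290
  x=4 (Q, w=20) cum 310  ← median
  x=4 (S, w=40) cum 350
  x=6 (U, w=70) cum 420
  x=7 (T, w=100) cum 520
  x=7 (V, w=12) cum 532
  x=8 (P, w=75) cum 607
⇒ x* = 4
y-coordinate, sorted with cumulative weight:
  y=0 (S, w=40) cum 40
  y=3 (V, w=12) cum 52
  y=7 (W, w=200) cum 252
  y=7 (Q, w=20) cum 272
  y=8 (U, w=70) cum 342  ← median
  y=8 (P, w=75) cum 417
  y=10 (T, w=100) cum 517
  y=10 (R, w=90) cum 607
⇒ y* = 8

(4, 8)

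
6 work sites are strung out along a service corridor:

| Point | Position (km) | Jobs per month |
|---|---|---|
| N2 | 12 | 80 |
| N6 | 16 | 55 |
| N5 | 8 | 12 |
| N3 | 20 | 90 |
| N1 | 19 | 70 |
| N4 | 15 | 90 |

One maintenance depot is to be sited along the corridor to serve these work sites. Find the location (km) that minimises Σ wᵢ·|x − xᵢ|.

For a sum of weighted absolute distances on a line, the optimum is the weighted median (not the mean). Total weight W = 397; half-weight = 198.5.
Sort by position and accumulate weight:
  km 8 (N5, w=12) → cum 12
  km 12 (N2, w=80) → cum 92
  km 15 (N4, w=90) → cum 182
  km 16 (N6, w=55) → cum 237  ≥ 198.5 → median here
  km 19 (N1, w=70) → cum 307
  km 20 (N3, w=90) → cum 397
Optimal location: km 16.

x = 16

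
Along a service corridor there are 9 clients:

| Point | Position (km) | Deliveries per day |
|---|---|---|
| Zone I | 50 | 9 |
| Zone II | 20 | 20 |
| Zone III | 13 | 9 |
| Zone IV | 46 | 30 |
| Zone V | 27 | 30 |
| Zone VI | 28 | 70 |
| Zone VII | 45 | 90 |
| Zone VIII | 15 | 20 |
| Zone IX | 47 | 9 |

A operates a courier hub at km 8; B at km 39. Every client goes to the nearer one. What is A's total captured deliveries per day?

The indifferent point is the midpoint (8+39)/2 = 23.5; clients left of it (closer to A at 8) go to A, those right go to B.
  Zone III at 13 (w=9) → A
  Zone VIII at 15 (w=20) → A
  Zone II at 20 (w=20) → A
  Zone V at 27 (w=30) → B
  Zone VI at 28 (w=70) → B
  Zone VII at 45 (w=90) → B
  Zone IV at 46 (w=30) → B
  Zone IX at 47 (w=9) → B
  Zone I at 50 (w=9) → B
A captures 49; B captures 238.

49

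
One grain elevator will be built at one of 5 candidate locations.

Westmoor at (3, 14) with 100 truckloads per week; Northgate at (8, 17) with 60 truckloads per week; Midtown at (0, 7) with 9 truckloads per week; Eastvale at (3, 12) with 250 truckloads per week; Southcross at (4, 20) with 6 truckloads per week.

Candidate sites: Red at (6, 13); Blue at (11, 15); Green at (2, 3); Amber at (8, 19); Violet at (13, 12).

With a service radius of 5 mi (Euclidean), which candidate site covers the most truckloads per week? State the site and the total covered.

Red, covering 410

Coverage radius r = 5 mi; a point is covered iff (Δx)²+(Δy)² ≤ 5² = 25.
  Red (6, 13): covers {Westmoor, Northgate, Eastvale} → 410
  Blue (11, 15): covers {Northgate} → 60
  Green (2, 3): covers {Midtown} → 9
  Amber (8, 19): covers {Northgate, Southcross} → 66
  Violet (13, 12): covers {none} → 0
Maximum coverage at Red: 410 truckloads per week.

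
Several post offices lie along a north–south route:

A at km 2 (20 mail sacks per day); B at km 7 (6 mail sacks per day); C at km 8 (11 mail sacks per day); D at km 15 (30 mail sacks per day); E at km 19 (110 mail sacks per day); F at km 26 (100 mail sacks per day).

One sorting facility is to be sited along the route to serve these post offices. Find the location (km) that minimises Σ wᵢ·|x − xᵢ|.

For a sum of weighted absolute distances on a line, the optimum is the weighted median (not the mean). Total weight W = 277; half-weight = 138.5.
Sort by position and accumulate weight:
  km 2 (A, w=20) → cum 20
  km 7 (B, w=6) → cum 26
  km 8 (C, w=11) → cum 37
  km 15 (D, w=30) → cum 67
  km 19 (E, w=110) → cum 177  ≥ 138.5 → median here
  km 26 (F, w=100) → cum 277
Optimal location: km 19.

x = 19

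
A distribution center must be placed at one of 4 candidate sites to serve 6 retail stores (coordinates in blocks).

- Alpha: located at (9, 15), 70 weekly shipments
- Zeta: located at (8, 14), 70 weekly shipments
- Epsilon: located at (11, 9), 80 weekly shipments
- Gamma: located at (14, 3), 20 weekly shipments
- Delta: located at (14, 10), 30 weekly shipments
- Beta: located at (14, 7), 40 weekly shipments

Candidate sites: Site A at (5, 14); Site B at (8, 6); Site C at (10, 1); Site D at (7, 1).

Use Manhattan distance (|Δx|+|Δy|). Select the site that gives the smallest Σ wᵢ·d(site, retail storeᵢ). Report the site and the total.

Total weighted distance at each candidate:
  Site A (5, 14): total = 2870
  Site B (8, 6): total = 2500
  Site C (10, 1): total = 3730
  Site D (7, 1): total = 4240
Minimum is at Site B with total 2500 blocks.

Site B, total 2500 blocks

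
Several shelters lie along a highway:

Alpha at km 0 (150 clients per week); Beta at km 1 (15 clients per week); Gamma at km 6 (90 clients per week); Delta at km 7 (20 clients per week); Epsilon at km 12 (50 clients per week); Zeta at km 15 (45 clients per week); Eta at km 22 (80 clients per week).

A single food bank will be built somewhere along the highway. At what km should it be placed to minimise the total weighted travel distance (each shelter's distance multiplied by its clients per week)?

For a sum of weighted absolute distances on a line, the optimum is the weighted median (not the mean). Total weight W = 450; half-weight = 225.
Sort by position and accumulate weight:
  km 0 (Alpha, w=150) → cum 150
  km 1 (Beta, w=15) → cum 165
  km 6 (Gamma, w=90) → cum 255  ≥ 225 → median here
  km 7 (Delta, w=20) → cum 275
  km 12 (Epsilon, w=50) → cum 325
  km 15 (Zeta, w=45) → cum 370
  km 22 (Eta, w=80) → cum 450
Optimal location: km 6.

x = 6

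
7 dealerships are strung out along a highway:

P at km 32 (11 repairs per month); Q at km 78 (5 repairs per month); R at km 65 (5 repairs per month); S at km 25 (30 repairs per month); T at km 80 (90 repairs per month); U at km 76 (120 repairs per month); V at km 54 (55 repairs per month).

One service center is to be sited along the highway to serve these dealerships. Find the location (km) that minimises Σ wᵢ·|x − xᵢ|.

For a sum of weighted absolute distances on a line, the optimum is the weighted median (not the mean). Total weight W = 316; half-weight = 158.
Sort by position and accumulate weight:
  km 25 (S, w=30) → cum 30
  km 32 (P, w=11) → cum 41
  km 54 (V, w=55) → cum 96
  km 65 (R, w=5) → cum 101
  km 76 (U, w=120) → cum 221  ≥ 158 → median here
  km 78 (Q, w=5) → cum 226
  km 80 (T, w=90) → cum 316
Optimal location: km 76.

x = 76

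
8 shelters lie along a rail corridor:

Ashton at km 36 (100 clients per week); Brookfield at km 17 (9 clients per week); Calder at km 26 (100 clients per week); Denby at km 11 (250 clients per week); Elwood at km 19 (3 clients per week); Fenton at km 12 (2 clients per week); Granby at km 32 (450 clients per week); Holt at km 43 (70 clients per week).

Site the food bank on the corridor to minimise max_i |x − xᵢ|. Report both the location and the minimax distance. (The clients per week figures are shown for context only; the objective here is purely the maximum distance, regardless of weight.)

The 1-center on a line is the midpoint of the two extreme points: leftmost at 11, rightmost at 43.
Optimal location = (11 + 43)/2 = 27; maximum distance = (43 − 11)/2 = 16.

location 27, max distance 16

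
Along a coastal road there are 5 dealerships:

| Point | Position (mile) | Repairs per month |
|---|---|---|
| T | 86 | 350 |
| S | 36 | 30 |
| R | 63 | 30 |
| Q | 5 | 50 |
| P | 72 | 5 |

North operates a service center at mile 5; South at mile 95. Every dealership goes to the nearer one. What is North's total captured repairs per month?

80

The indifferent point is the midpoint (5+95)/2 = 50; dealerships left of it (closer to North at 5) go to North, those right go to South.
  Q at 5 (w=50) → North
  S at 36 (w=30) → North
  R at 63 (w=30) → South
  P at 72 (w=5) → South
  T at 86 (w=350) → South
North captures 80; South captures 385.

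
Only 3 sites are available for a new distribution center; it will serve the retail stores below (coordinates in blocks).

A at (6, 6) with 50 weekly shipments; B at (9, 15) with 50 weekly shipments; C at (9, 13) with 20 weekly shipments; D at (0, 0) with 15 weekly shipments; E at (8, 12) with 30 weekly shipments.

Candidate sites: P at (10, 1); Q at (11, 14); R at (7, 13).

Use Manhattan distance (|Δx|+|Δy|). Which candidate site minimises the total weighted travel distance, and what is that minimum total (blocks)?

R, total 1000 blocks

Total weighted distance at each candidate:
  P (10, 1): total = 2015
  Q (11, 14): total = 1385
  R (7, 13): total = 1000
Minimum is at R with total 1000 blocks.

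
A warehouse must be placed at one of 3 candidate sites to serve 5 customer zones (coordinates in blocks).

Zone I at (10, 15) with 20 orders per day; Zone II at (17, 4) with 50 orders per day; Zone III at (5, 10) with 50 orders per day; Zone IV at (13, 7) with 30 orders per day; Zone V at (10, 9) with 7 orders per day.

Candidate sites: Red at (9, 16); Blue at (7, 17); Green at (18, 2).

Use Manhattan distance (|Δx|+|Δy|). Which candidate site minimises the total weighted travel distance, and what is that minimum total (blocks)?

Red, total 1986 blocks

Total weighted distance at each candidate:
  Red (9, 16): total = 1986
  Blue (7, 17): total = 2257
  Green (18, 2): total = 2025
Minimum is at Red with total 1986 blocks.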